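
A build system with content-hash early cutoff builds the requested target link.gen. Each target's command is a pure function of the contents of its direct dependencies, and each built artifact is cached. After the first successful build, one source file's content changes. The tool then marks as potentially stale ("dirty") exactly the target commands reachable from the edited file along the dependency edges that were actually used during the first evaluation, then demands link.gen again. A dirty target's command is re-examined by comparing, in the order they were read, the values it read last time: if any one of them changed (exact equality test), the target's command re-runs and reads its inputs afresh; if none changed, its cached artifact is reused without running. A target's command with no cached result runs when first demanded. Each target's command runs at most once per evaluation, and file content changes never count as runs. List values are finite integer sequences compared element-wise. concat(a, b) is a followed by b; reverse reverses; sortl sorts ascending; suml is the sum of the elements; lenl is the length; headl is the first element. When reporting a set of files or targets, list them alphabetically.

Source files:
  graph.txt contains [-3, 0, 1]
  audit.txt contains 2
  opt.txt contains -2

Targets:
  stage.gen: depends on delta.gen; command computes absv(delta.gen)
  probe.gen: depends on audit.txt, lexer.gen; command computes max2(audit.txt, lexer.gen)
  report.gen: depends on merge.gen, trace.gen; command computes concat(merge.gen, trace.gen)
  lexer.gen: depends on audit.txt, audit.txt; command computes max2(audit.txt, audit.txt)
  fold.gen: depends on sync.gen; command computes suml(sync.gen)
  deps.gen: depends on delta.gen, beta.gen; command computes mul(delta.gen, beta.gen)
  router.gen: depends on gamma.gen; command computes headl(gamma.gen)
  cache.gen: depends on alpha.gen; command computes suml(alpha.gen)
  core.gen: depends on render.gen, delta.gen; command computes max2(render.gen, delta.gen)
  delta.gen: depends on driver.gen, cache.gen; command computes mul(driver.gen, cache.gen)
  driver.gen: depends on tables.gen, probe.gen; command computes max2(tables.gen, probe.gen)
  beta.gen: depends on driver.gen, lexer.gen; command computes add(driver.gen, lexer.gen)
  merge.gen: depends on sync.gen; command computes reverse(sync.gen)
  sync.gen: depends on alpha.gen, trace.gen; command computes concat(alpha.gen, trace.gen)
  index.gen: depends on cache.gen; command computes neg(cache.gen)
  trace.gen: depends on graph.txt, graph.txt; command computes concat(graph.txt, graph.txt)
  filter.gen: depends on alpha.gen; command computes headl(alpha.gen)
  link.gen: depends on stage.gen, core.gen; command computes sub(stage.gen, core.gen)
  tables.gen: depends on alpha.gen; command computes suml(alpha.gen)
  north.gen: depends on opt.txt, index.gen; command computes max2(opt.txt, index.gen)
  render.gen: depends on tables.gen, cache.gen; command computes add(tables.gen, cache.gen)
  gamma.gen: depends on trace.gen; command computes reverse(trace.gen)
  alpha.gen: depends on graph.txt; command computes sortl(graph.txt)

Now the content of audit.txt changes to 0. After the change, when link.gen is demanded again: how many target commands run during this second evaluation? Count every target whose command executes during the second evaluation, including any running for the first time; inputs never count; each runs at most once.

Target commands that run: core.gen, delta.gen, driver.gen, lexer.gen, link.gen, probe.gen, stage.gen — 7 in total.

First evaluation (everything demanded from the output):
  alpha.gen = sortl([-3, 0, 1]) = [-3, 0, 1]
  cache.gen = suml([-3, 0, 1]) = -2
  lexer.gen = max2(2, 2) = 2
  probe.gen = max2(2, 2) = 2
  tables.gen = suml([-3, 0, 1]) = -2
  driver.gen = max2(-2, 2) = 2
  delta.gen = mul(2, -2) = -4
  render.gen = add(-2, -2) = -4
  core.gen = max2(-4, -4) = -4
  stage.gen = absv(-4) = 4
  link.gen = sub(4, -4) = 8

Propagation after the edit:
  lexer.gen: runs — audit.txt 2->0; audit.txt 2->0; result 0.
  probe.gen: runs — audit.txt 2->0; lexer.gen 2->0; result 0.
  driver.gen: runs — probe.gen 2->0; result 0.
  delta.gen: runs — driver.gen 2->0; result 0.
  core.gen: runs — delta.gen -4->0; result 0.
  stage.gen: runs — delta.gen -4->0; result 0.
  link.gen: runs — stage.gen 4->0; core.gen -4->0; result 0.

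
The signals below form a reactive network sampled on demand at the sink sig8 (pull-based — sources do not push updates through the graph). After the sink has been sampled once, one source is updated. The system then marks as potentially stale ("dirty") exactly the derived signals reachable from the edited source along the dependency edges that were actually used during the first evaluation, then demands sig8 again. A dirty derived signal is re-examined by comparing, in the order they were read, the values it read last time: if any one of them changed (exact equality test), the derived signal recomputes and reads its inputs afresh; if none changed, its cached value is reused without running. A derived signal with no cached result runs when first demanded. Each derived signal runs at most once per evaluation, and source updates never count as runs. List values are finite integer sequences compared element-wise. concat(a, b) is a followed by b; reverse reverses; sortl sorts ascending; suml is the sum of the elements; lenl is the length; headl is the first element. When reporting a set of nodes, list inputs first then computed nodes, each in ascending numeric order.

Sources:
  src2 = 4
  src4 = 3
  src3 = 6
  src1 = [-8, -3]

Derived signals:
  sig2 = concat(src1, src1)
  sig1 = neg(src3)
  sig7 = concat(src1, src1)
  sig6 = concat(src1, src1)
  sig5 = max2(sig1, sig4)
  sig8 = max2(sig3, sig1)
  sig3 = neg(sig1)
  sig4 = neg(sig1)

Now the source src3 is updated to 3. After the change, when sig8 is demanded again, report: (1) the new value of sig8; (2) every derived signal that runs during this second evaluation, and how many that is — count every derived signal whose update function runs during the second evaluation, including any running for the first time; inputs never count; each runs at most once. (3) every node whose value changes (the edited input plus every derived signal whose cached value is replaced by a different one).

sig8 now evaluates to 3.
Run set: sig1, sig3, sig8 (3 run).
Changed values: src3, sig1, sig3, sig8.

Initial pass — values computed on the first demand:
  sig1 = neg(6) = -6
  sig3 = neg(-6) = 6
  sig8 = max2(6, -6) = 6

Second demand — change propagation:
  sig1: re-runs because src3 6->3; new result -3.
  sig3: re-runs because sig1 -6->-3; new result 3.
  sig8: re-runs because sig3 6->3; sig1 -6->-3; new result 3.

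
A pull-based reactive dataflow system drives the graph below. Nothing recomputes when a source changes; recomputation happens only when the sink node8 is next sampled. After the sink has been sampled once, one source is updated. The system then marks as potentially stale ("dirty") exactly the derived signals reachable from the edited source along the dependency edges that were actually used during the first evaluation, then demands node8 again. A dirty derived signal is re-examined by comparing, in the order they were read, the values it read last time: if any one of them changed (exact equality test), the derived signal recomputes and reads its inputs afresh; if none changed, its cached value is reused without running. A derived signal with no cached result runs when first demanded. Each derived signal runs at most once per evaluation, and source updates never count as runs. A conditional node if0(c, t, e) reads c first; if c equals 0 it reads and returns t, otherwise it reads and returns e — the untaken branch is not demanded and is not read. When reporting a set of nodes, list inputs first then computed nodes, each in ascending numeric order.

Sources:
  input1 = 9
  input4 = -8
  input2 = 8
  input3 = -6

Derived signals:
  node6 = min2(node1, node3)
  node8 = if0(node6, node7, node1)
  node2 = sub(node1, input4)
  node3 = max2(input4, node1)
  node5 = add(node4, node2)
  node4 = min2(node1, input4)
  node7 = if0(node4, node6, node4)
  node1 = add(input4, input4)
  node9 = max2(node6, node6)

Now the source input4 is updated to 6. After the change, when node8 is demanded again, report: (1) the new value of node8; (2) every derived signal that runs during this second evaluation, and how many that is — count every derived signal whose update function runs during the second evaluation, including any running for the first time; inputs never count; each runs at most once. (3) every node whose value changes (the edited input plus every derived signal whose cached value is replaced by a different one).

New value of node8: 12.
Derived signals that run: node1, node3, node6, node8 — 4 in total.
Values that change: input4, node1, node3, node6, node8.

First evaluation (everything demanded from the output):
  node1 = add(-8, -8) = -16
  node3 = max2(-8, -16) = -8
  node6 = min2(-16, -8) = -16
  node8 = if0(node6=-16 -> else branch node1) = -16

Propagation after the edit:
  node1: runs — input4 -8->6; input4 -8->6; result 12.
  node3: runs — input4 -8->6; node1 -16->12; result 12.
  node6: runs — node1 -16->12; node3 -8->12; result 12.
  node8: runs — node6 -16->12; node1 -16->12; result 12.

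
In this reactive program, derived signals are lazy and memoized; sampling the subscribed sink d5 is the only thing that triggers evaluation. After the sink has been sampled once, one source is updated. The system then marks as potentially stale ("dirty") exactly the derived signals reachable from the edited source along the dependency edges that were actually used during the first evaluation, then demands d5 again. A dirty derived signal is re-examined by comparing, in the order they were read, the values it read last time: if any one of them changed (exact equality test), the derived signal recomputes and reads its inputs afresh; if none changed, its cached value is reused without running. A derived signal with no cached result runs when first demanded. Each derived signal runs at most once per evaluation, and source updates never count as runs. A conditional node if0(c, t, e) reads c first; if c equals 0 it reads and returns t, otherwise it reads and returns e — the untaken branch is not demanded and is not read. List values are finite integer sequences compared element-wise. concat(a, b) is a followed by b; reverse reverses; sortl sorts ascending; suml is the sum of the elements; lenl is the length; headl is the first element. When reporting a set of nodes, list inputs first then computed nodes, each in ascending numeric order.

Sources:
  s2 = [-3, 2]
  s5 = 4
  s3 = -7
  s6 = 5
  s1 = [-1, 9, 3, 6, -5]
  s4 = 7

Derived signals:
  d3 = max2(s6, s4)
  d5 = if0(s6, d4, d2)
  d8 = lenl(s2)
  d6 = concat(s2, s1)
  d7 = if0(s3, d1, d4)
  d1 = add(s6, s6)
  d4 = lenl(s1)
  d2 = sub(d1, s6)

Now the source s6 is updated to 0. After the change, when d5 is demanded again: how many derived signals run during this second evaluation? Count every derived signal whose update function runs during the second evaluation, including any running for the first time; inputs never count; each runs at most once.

2 derived signals run: d4, d5.
Note the branch switch — demand abandons d1, d2, which are never re-examined.

First demand of the output computes:
  d1 = add(5, 5) = 10
  d2 = sub(10, 5) = 5
  d5 = if0(s6=5 -> else branch d2) = 5

After the edit, cleaning proceeds:
  d1: stays stale; no demand reaches it after the flip.
  d2: stays stale; no demand reaches it after the flip.
  d4: had never run; runs now, result 5.
  d5: a read changed (s6 5->0) — executes, giving 5 — identical to its old value.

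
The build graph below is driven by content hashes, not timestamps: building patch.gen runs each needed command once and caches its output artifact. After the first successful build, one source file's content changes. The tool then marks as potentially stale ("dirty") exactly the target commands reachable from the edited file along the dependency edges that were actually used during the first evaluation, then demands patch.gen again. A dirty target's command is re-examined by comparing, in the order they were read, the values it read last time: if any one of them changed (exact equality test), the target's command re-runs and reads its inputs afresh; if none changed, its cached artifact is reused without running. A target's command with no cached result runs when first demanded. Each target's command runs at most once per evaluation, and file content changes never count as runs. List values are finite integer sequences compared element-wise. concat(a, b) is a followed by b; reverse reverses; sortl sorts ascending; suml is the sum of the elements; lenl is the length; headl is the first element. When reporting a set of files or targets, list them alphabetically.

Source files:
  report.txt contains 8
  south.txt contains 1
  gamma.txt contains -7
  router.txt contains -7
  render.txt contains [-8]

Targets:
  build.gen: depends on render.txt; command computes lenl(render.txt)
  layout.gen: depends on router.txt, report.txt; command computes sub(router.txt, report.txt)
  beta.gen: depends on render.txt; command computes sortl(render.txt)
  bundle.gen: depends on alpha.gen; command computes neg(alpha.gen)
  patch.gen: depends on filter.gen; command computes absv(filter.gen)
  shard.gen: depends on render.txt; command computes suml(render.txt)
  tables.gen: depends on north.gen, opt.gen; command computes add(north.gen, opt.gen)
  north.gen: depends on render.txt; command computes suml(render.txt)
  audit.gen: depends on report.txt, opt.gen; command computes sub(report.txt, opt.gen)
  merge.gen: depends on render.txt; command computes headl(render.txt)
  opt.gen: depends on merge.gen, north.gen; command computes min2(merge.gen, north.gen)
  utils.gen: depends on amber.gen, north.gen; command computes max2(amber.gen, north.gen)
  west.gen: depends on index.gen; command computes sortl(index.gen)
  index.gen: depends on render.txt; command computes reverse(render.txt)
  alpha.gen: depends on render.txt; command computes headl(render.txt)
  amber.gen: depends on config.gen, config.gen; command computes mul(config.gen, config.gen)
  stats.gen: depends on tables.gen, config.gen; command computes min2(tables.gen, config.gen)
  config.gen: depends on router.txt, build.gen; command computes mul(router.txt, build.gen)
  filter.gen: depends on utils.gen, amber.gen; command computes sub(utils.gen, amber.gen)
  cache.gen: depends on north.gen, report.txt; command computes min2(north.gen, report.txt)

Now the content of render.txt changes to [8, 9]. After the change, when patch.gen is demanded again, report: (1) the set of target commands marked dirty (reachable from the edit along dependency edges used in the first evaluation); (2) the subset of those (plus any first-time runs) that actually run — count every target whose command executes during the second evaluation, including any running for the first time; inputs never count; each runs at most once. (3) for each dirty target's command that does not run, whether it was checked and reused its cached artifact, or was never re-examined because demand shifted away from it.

Dirty set: amber.gen, build.gen, config.gen, filter.gen, north.gen, patch.gen, utils.gen.
Run set: amber.gen, build.gen, config.gen, filter.gen, north.gen, utils.gen (6 run).
Re-examined without running (cache reused): patch.gen.
The important point: filter.gen recomputes to an identical value, and the output ends up unchanged.

Initial pass — values computed on the first demand:
  build.gen = lenl([-8]) = 1
  config.gen = mul(-7, 1) = -7
  amber.gen = mul(-7, -7) = 49
  north.gen = suml([-8]) = -8
  utils.gen = max2(49, -8) = 49
  filter.gen = sub(49, 49) = 0
  patch.gen = absv(0) = 0

Second demand — change propagation:
  build.gen: re-runs because render.txt [-8]->[8, 9]; new result 2.
  config.gen: re-runs because build.gen 1->2; new result -14.
  amber.gen: re-runs because config.gen -7->-14; config.gen -7->-14; new result 196.
  north.gen: re-runs because render.txt [-8]->[8, 9]; new result 17.
  utils.gen: re-runs because amber.gen 49->196; north.gen -8->17; new result 196.
  filter.gen: re-runs because utils.gen 49->196; amber.gen 49->196; new result 0 (unchanged).
  patch.gen: re-examined; everything it read last time is the same (filter.gen unchanged) — cache 0 kept, no run.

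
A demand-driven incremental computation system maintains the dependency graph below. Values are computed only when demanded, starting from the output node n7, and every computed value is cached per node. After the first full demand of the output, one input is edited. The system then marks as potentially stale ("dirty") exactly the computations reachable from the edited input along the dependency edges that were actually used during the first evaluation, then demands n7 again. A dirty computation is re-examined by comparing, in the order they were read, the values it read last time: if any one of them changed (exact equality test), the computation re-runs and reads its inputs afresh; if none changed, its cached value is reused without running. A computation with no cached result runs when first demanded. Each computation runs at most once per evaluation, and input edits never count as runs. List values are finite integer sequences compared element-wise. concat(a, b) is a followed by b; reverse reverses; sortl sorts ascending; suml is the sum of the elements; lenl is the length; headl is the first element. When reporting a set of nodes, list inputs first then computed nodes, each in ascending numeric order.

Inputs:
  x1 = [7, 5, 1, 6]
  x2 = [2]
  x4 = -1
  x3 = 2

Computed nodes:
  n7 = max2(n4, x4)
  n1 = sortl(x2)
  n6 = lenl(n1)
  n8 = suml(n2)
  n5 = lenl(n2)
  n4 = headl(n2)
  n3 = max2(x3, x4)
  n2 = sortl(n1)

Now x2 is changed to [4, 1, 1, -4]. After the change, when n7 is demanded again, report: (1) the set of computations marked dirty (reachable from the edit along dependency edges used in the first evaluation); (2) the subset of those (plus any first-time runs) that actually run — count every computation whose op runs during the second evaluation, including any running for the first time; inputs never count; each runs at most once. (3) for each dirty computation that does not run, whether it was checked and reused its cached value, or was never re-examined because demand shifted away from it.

First evaluation (everything demanded from the output):
  n1 = sortl([2]) = [2]
  n2 = sortl([2]) = [2]
  n4 = headl([2]) = 2
  n7 = max2(2, -1) = 2

Propagation after the edit:
  n1: runs — x2 [2]->[4, 1, 1, -4]; result [-4, 1, 1, 4].
  n2: runs — n1 [2]->[-4, 1, 1, 4]; result [-4, 1, 1, 4].
  n4: runs — n2 [2]->[-4, 1, 1, 4]; result -4.
  n7: runs — n4 2->-4; result -1.

Marked dirty: n1, n2, n4, n7.
Computations that run: n1, n2, n4, n7 — 4 in total.
Every dirty computation ran.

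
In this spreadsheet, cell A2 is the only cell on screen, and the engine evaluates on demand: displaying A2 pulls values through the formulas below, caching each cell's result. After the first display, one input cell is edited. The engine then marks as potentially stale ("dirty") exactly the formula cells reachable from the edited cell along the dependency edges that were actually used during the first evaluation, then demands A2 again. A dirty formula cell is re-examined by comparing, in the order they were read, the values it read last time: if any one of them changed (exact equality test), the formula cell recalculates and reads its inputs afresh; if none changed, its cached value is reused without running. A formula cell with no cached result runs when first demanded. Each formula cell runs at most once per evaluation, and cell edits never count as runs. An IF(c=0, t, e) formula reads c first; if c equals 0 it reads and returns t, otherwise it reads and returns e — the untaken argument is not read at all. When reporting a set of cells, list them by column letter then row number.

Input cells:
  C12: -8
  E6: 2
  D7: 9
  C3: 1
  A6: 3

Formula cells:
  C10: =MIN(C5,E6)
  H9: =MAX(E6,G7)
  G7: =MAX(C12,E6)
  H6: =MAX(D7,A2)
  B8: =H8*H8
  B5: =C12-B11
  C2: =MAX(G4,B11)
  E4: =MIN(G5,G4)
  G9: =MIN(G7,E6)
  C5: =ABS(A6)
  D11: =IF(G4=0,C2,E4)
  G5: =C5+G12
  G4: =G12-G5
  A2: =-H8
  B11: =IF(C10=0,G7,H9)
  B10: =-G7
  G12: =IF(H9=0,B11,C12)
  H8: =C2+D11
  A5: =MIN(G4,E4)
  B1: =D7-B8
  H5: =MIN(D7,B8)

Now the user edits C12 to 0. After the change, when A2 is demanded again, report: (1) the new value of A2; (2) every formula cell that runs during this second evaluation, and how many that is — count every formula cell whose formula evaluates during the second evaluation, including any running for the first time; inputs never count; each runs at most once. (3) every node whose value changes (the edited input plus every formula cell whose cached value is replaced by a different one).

A2 now evaluates to 1.
Run set: A2, D11, E4, G4, G5, G7, G12, H8 (8 run).
Changed values: A2, C12, D11, E4, G5, G12, H8.
The important point: at H9 every value read last time is unchanged, so the dirty flag clears without a run.

Initial pass — values computed on the first demand:
  C5 = ABS(3) = 3
  C10 = MIN(3, 2) = 2
  G7 = MAX(-8, 2) = 2
  H9 = MAX(2, 2) = 2
  B11 = IF(C10=0: C10=2 -> else branch H9) = 2
  G12 = IF(H9=0: H9=2 -> else branch C12) = -8
  G5 = 3 + -8 = -5
  G4 = -8 - -5 = -3
  C2 = MAX(-3, 2) = 2
  E4 = MIN(-5, -3) = -5
  D11 = IF(G4=0: G4=-3 -> else branch E4) = -5
  H8 = 2 + -5 = -3
  A2 = -(-3) = 3

Second demand — change propagation:
  G7: re-runs because C12 -8->0; new result 2 (unchanged).
  H9: re-examined; everything it read last time is the same (E6 unchanged, G7 unchanged) — cache 2 kept, no run.
  B11: re-examined; everything it read last time is the same (C10 unchanged, H9 unchanged) — cache 2 kept, no run.
  G12: re-runs because C12 -8->0; new result 0.
  G5: re-runs because G12 -8->0; new result 3.
  G4: re-runs because G12 -8->0; G5 -5->3; new result -3 (unchanged).
  C2: re-examined; everything it read last time is the same (G4 unchanged, B11 unchanged) — cache 2 kept, no run.
  E4: re-runs because G5 -5->3; new result -3.
  D11: re-runs because E4 -5->-3; new result -3.
  H8: re-runs because D11 -5->-3; new result -1.
  A2: re-runs because H8 -3->-1; new result 1.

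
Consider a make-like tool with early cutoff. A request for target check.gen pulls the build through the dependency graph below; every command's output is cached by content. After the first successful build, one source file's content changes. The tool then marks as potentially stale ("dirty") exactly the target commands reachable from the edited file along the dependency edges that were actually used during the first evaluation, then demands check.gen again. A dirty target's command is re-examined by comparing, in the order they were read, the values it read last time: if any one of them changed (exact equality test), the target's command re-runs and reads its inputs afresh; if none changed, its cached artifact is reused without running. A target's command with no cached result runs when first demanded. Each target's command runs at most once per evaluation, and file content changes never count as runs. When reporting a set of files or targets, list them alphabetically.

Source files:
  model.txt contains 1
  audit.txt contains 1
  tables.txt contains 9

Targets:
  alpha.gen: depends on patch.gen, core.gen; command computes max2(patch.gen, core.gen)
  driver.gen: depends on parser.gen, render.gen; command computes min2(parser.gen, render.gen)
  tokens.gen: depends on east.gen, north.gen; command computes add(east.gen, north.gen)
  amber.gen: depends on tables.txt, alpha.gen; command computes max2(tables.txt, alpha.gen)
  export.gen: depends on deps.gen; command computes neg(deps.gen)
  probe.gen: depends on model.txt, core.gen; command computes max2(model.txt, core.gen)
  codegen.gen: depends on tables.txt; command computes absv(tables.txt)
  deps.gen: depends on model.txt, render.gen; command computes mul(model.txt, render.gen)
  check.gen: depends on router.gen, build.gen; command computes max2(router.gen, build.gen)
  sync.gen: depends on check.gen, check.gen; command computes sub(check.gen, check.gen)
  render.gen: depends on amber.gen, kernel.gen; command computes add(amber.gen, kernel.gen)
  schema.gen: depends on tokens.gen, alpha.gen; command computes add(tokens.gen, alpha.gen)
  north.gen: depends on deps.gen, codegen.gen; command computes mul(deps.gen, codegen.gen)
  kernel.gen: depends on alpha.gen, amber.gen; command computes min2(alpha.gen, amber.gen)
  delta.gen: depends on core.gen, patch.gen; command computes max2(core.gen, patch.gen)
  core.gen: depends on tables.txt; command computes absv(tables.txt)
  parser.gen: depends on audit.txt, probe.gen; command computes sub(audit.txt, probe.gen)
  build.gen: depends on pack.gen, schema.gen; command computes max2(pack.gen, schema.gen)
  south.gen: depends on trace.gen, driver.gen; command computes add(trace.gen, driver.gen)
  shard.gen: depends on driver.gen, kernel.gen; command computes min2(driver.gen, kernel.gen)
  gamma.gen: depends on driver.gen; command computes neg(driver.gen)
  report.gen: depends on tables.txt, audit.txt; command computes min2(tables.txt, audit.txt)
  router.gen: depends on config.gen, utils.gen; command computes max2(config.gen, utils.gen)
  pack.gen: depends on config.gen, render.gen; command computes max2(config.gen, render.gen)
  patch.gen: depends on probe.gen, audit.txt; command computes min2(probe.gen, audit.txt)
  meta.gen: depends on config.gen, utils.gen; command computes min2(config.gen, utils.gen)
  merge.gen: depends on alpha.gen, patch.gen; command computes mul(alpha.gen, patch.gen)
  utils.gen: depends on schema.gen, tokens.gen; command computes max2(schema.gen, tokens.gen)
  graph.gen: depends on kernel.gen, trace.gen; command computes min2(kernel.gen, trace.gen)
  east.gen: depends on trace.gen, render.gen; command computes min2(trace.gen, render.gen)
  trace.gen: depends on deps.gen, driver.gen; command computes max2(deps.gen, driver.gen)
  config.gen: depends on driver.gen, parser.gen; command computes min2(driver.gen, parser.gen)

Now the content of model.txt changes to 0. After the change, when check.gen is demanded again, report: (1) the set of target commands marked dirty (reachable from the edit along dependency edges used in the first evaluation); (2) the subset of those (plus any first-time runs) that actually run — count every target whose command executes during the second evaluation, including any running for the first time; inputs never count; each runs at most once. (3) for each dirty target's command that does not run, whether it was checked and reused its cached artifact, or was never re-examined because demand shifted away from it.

The edit dirties: alpha.gen, amber.gen, build.gen, check.gen, config.gen, deps.gen, driver.gen, east.gen, kernel.gen, north.gen, pack.gen, parser.gen, patch.gen, probe.gen, render.gen, router.gen, schema.gen, tokens.gen, trace.gen, utils.gen.
11 target commands run: build.gen, check.gen, deps.gen, east.gen, north.gen, probe.gen, router.gen, schema.gen, tokens.gen, trace.gen, utils.gen.
Cache hits after checking: alpha.gen, amber.gen, config.gen, driver.gen, kernel.gen, pack.gen, parser.gen, patch.gen, render.gen.
Note where the cutoff bites: parser.gen is checked, finds nothing changed, and keeps its cache.

First demand of the output computes:
  codegen.gen = absv(9) = 9
  core.gen = absv(9) = 9
  probe.gen = max2(1, 9) = 9
  parser.gen = sub(1, 9) = -8
  patch.gen = min2(9, 1) = 1
  alpha.gen = max2(1, 9) = 9
  amber.gen = max2(9, 9) = 9
  kernel.gen = min2(9, 9) = 9
  render.gen = add(9, 9) = 18
  deps.gen = mul(1, 18) = 18
  driver.gen = min2(-8, 18) = -8
  config.gen = min2(-8, -8) = -8
  north.gen = mul(18, 9) = 162
  pack.gen = max2(-8, 18) = 18
  trace.gen = max2(18, -8) = 18
  east.gen = min2(18, 18) = 18
  tokens.gen = add(18, 162) = 180
  schema.gen = add(180, 9) = 189
  build.gen = max2(18, 189) = 189
  utils.gen = max2(189, 180) = 189
  router.gen = max2(-8, 189) = 189
  check.gen = max2(189, 189) = 189

After the edit, cleaning proceeds:
  probe.gen: a read changed (model.txt 1->0) — executes, giving 9 — identical to its old value.
  parser.gen: dirty, but its reads are unchanged (audit.txt unchanged, probe.gen unchanged); cached -8 stands.
  patch.gen: dirty, but its reads are unchanged (probe.gen unchanged, audit.txt unchanged); cached 1 stands.
  alpha.gen: dirty, but its reads are unchanged (patch.gen unchanged, core.gen unchanged); cached 9 stands.
  amber.gen: dirty, but its reads are unchanged (tables.txt unchanged, alpha.gen unchanged); cached 9 stands.
  kernel.gen: dirty, but its reads are unchanged (alpha.gen unchanged, amber.gen unchanged); cached 9 stands.
  render.gen: dirty, but its reads are unchanged (amber.gen unchanged, kernel.gen unchanged); cached 18 stands.
  deps.gen: a read changed (model.txt 1->0) — executes, giving 0.
  driver.gen: dirty, but its reads are unchanged (parser.gen unchanged, render.gen unchanged); cached -8 stands.
  config.gen: dirty, but its reads are unchanged (driver.gen unchanged, parser.gen unchanged); cached -8 stands.
  north.gen: a read changed (deps.gen 18->0) — executes, giving 0.
  pack.gen: dirty, but its reads are unchanged (config.gen unchanged, render.gen unchanged); cached 18 stands.
  trace.gen: a read changed (deps.gen 18->0) — executes, giving 0.
  east.gen: a read changed (trace.gen 18->0) — executes, giving 0.
  tokens.gen: a read changed (east.gen 18->0; north.gen 162->0) — executes, giving 0.
  schema.gen: a read changed (tokens.gen 180->0) — executes, giving 9.
  build.gen: a read changed (schema.gen 189->9) — executes, giving 18.
  utils.gen: a read changed (schema.gen 189->9; tokens.gen 180->0) — executes, giving 9.
  router.gen: a read changed (utils.gen 189->9) — executes, giving 9.
  check.gen: a read changed (router.gen 189->9; build.gen 189->18) — executes, giving 18.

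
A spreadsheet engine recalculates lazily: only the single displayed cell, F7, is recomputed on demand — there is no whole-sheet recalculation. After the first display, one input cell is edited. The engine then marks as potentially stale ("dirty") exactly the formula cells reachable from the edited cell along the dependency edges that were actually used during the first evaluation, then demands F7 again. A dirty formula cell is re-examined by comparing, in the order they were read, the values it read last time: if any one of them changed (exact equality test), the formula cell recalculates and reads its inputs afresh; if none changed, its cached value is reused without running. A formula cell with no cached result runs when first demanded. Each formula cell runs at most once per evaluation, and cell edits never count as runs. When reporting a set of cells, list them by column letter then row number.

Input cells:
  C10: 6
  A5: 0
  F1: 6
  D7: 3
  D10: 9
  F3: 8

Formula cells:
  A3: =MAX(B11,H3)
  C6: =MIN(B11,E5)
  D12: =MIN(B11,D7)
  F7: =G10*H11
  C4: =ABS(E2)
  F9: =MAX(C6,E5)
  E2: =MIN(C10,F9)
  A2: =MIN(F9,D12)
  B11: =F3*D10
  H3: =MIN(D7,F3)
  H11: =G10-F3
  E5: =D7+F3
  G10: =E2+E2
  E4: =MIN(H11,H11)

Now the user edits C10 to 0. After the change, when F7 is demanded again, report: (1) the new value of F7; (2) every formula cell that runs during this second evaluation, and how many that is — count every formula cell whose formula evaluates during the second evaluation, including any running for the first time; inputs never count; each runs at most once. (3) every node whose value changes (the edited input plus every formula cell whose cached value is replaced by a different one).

New value of F7: 0.
Formula cells that run: E2, F7, G10, H11 — 4 in total.
Values that change: C10, E2, F7, G10, H11.

First evaluation (everything demanded from the output):
  B11 = 8 * 9 = 72
  E5 = 3 + 8 = 11
  C6 = MIN(72, 11) = 11
  F9 = MAX(11, 11) = 11
  E2 = MIN(6, 11) = 6
  G10 = 6 + 6 = 12
  H11 = 12 - 8 = 4
  F7 = 12 * 4 = 48

Propagation after the edit:
  E2: runs — C10 6->0; result 0.
  G10: runs — E2 6->0; E2 6->0; result 0.
  H11: runs — G10 12->0; result -8.
  F7: runs — G10 12->0; H11 4->-8; result 0.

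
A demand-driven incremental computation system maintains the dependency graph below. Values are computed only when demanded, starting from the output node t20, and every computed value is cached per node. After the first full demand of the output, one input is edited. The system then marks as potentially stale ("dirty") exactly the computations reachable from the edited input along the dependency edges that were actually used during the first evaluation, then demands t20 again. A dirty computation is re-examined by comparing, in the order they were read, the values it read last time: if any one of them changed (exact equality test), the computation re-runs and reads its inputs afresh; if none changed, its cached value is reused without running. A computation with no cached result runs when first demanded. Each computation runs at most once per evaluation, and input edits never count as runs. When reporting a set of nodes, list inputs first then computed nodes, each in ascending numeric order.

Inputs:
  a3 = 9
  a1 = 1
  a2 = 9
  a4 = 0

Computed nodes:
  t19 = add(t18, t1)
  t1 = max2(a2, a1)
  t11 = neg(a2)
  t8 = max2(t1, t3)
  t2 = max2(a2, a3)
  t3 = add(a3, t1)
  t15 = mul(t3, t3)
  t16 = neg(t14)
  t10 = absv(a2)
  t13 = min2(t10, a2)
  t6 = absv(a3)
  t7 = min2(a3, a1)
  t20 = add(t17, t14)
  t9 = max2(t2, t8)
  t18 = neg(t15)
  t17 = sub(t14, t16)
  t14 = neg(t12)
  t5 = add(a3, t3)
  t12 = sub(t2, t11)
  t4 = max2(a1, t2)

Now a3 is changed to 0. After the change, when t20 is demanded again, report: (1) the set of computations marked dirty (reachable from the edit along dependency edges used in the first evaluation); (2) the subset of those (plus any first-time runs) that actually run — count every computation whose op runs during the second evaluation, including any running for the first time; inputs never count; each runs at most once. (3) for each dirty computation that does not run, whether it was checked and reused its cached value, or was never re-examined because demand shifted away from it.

First evaluation (everything demanded from the output):
  t2 = max2(9, 9) = 9
  t11 = neg(9) = -9
  t12 = sub(9, -9) = 18
  t14 = neg(18) = -18
  t16 = neg(-18) = 18
  t17 = sub(-18, 18) = -36
  t20 = add(-36, -18) = -54

Propagation after the edit:
  t2: runs — a3 9->0; result 9 (same value as before).
  t12: checked — values it read are unchanged (t2 unchanged, t11 unchanged); reused cached 18 without running.
  t14: checked — values it read are unchanged (t12 unchanged); reused cached -18 without running.
  t16: checked — values it read are unchanged (t14 unchanged); reused cached 18 without running.
  t17: checked — values it read are unchanged (t14 unchanged, t16 unchanged); reused cached -36 without running.
  t20: checked — values it read are unchanged (t17 unchanged, t14 unchanged); reused cached -54 without running.

Key observation: the change is absorbed at t2 — it re-runs but produces the same value, and the output's value is unchanged.

Marked dirty: t2, t12, t14, t16, t17, t20.
Computations that run: t2 — 1 in total.
Checked but reused from cache: t12, t14, t16, t17, t20.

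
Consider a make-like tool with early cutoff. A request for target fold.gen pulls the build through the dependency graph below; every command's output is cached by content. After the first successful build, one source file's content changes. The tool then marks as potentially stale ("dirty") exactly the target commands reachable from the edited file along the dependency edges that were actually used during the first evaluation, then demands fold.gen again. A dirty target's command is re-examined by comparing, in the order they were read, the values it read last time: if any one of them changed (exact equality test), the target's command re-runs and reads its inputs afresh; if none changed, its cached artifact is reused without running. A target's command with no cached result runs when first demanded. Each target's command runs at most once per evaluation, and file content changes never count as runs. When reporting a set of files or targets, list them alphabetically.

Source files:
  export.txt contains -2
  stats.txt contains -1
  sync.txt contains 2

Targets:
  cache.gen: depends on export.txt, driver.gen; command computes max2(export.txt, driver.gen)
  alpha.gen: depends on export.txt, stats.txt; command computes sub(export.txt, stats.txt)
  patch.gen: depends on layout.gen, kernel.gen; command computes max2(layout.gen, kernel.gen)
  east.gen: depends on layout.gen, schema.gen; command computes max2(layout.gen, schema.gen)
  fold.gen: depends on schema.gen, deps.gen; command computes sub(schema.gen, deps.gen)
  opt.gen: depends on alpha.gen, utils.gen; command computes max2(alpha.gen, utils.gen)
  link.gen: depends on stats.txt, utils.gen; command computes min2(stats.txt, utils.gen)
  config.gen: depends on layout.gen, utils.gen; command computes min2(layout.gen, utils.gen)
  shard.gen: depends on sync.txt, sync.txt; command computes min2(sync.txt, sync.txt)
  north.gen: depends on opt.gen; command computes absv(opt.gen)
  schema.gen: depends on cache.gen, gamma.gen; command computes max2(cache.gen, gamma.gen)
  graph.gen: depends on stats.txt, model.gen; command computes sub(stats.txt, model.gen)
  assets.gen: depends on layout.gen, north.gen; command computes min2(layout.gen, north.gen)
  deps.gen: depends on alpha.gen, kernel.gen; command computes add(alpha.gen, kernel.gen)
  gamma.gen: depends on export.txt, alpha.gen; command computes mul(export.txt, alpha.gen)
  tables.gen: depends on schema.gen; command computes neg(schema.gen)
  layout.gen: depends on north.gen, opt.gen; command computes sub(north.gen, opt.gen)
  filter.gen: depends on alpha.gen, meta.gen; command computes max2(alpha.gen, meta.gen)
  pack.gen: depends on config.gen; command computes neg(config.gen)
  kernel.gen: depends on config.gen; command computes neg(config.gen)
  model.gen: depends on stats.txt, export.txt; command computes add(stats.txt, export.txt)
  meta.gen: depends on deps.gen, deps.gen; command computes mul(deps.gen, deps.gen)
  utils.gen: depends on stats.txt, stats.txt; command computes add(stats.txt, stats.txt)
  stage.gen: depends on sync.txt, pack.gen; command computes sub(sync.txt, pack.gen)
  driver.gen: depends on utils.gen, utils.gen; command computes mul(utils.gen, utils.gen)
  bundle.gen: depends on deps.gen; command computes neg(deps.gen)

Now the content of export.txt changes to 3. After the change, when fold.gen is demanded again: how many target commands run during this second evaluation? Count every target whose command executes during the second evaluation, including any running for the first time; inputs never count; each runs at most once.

10 target commands run: alpha.gen, cache.gen, config.gen, deps.gen, fold.gen, gamma.gen, layout.gen, north.gen, opt.gen, schema.gen.
Note where the cutoff bites: kernel.gen is checked, finds nothing changed, and keeps its cache.

First demand of the output computes:
  alpha.gen = sub(-2, -1) = -1
  gamma.gen = mul(-2, -1) = 2
  utils.gen = add(-1, -1) = -2
  driver.gen = mul(-2, -2) = 4
  cache.gen = max2(-2, 4) = 4
  opt.gen = max2(-1, -2) = -1
  north.gen = absv(-1) = 1
  layout.gen = sub(1, -1) = 2
  config.gen = min2(2, -2) = -2
  kernel.gen = neg(-2) = 2
  deps.gen = add(-1, 2) = 1
  schema.gen = max2(4, 2) = 4
  fold.gen = sub(4, 1) = 3

After the edit, cleaning proceeds:
  alpha.gen: a read changed (export.txt -2->3) — executes, giving 4.
  cache.gen: a read changed (export.txt -2->3) — executes, giving 4 — identical to its old value.
  gamma.gen: a read changed (export.txt -2->3; alpha.gen -1->4) — executes, giving 12.
  opt.gen: a read changed (alpha.gen -1->4) — executes, giving 4.
  north.gen: a read changed (opt.gen -1->4) — executes, giving 4.
  layout.gen: a read changed (north.gen 1->4; opt.gen -1->4) — executes, giving 0.
  config.gen: a read changed (layout.gen 2->0) — executes, giving -2 — identical to its old value.
  kernel.gen: dirty, but its reads are unchanged (config.gen unchanged); cached 2 stands.
  deps.gen: a read changed (alpha.gen -1->4) — executes, giving 6.
  schema.gen: a read changed (gamma.gen 2->12) — executes, giving 12.
  fold.gen: a read changed (schema.gen 4->12; deps.gen 1->6) — executes, giving 6.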